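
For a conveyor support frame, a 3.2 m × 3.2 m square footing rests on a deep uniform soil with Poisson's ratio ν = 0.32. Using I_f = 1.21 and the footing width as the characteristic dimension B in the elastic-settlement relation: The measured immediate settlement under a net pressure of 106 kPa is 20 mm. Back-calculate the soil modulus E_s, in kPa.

S_e = q·B·(1−ν²)/E_s · I_f  ⇒  E_s = q·B·(1−ν²)·I_f / S_e.
E_s = 106 × 3.2 × 0.8976 × 1.21 / 0.02 = 18420 kPa

E_s ≈ 18400 kPa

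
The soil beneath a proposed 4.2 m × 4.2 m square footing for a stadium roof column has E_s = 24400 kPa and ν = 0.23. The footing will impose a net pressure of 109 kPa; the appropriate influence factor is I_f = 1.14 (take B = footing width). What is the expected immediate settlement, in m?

Immediate (elastic) settlement: S_e = q·B·(1−ν²)/E_s · I_f.
S_e = 109 × 4.2 × (1 − 0.23²) / 24400 × 1.14
    = 109 × 4.2 × 0.9471 / 24400 × 1.14
    = 0.02026 m

S_e ≈ 0.0203 m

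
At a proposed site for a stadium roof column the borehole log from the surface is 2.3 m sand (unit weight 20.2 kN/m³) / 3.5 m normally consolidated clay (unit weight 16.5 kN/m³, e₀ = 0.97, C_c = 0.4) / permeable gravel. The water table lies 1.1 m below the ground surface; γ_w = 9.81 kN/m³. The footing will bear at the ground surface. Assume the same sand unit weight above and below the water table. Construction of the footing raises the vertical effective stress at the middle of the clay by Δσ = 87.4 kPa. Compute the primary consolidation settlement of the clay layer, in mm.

S_c ≈ 327 mm

Mid-depth of clay below the ground surface: z = 2.3 + 3.5/2 = 4.05 m.
Total vertical stress at mid-clay: σ_v = 20.2×2.3 + 16.5×1.75 = 75.335 kPa.
Pore pressure: u = 9.81×(4.05 − 1.1) = 28.94 kPa.
Initial effective stress: σ'_0 = σ_v − u = 75.335 − 28.94 = 46.395 kPa.
Final effective stress: σ'_f = σ'_0 + Δσ = 46.395 + 87.4 = 133.8 kPa.
Normally consolidated clay, so the full stress increment lies on the virgin compression line:
S_c = C_c·H/(1+e₀)·log₁₀(σ'_f/σ'_0) = 0.4×3.5/(1+0.97)×log₁₀(133.8/46.395)
    = 0.71066 × 0.45998 = 0.3269 m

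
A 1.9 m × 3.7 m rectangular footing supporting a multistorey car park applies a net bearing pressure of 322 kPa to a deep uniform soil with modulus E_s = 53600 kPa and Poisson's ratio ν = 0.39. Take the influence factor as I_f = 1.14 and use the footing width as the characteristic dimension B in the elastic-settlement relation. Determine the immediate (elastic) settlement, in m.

Immediate (elastic) settlement: S_e = q·B·(1−ν²)/E_s · I_f.
S_e = 322 × 1.9 × (1 − 0.39²) / 53600 × 1.14
    = 322 × 1.9 × 0.8479 / 53600 × 1.14
    = 0.01103 m

S_e ≈ 0.011 m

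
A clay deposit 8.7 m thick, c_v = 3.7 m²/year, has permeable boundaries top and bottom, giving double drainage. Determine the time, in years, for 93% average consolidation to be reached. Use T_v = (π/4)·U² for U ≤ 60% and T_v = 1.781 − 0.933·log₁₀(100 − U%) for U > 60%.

t ≈ 5.08 years

Drainage path length: H_d = H/2 = 4.35 m (double drainage).
U > 60%: T_v = 1.781 − 0.933·log₁₀(100 − 93) = 0.99252.
t = T_v·H_d²/c_v = 0.99252×4.35²/3.7 = 5.076 years.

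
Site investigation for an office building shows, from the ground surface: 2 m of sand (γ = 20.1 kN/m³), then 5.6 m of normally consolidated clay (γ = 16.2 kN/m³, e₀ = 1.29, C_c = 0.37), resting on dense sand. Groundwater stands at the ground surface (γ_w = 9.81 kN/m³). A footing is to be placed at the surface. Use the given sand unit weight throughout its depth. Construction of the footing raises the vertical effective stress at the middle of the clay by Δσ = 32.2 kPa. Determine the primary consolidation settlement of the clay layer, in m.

S_c ≈ 0.239 m

Mid-depth of clay below the ground surface: z = 2 + 5.6/2 = 4.8 m.
Total vertical stress at mid-clay: σ_v = 20.1×2 + 16.2×2.8 = 85.56 kPa.
Pore pressure: u = 9.81×(4.8 − 0) = 47.088 kPa.
Initial effective stress: σ'_0 = σ_v − u = 85.56 − 47.088 = 38.472 kPa.
Final effective stress: σ'_f = σ'_0 + Δσ = 38.472 + 32.2 = 70.672 kPa.
Normally consolidated clay, so the full stress increment lies on the virgin compression line:
S_c = C_c·H/(1+e₀)·log₁₀(σ'_f/σ'_0) = 0.37×5.6/(1+1.29)×log₁₀(70.672/38.472)
    = 0.9048 × 0.2641 = 0.239 m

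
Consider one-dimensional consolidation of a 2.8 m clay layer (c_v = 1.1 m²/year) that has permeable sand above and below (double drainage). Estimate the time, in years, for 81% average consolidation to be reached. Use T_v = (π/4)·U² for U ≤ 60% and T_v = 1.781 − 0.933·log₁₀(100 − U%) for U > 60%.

t ≈ 1.05 years

Drainage path length: H_d = H/2 = 1.4 m (double drainage).
U > 60%: T_v = 1.781 − 0.933·log₁₀(100 − 81) = 0.58792.
t = T_v·H_d²/c_v = 0.58792×1.4²/1.1 = 1.048 years.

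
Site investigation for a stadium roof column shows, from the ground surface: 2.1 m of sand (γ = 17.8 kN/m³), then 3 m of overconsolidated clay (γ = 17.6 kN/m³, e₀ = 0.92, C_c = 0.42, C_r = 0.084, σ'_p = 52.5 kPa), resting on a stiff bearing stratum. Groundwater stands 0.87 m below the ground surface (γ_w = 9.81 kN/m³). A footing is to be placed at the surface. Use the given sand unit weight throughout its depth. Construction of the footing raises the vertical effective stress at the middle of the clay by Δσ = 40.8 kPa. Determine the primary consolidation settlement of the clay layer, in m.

S_c ≈ 0.132 m

Mid-depth of clay below the ground surface: z = 2.1 + 3/2 = 3.6 m.
Total vertical stress at mid-clay: σ_v = 17.8×2.1 + 17.6×1.5 = 63.78 kPa.
Pore pressure: u = 9.81×(3.6 − 0.87) = 26.781 kPa.
Initial effective stress: σ'_0 = σ_v − u = 63.78 − 26.781 = 36.999 kPa.
Final effective stress: σ'_f = 36.999 + 40.8 = 77.799 kPa.
σ'_f = 77.799 > σ'_p = 52.5 kPa, so the stress path crosses the preconsolidation pressure — recompression up to σ'_p, then virgin compression beyond:
S_c = H/(1+e₀)·[C_r·log₁₀(σ'_p/σ'_0) + C_c·log₁₀(σ'_f/σ'_p)]
    = 3/1.92 × [0.084×log₁₀(52.5/36.999) + 0.42×log₁₀(77.799/52.5)]
    = 1.5625 × [0.012765 + 0.071742] = 0.132 m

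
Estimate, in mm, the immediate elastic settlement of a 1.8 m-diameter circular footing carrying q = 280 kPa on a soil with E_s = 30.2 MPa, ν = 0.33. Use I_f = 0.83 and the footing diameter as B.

S_e ≈ 12.3 mm

Immediate (elastic) settlement: S_e = q·B·(1−ν²)/E_s · I_f.
E_s = 30.2 MPa = 30200 kPa.
S_e = 280 × 1.8 × (1 − 0.33²) / 30200 × 0.83
    = 280 × 1.8 × 0.8911 / 30200 × 0.83
    = 0.01234 m = 12.34 mm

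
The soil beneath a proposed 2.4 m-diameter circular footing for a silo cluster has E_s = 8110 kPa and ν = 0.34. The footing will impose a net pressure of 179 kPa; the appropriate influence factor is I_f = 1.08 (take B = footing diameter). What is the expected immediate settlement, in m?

Immediate (elastic) settlement: S_e = q·B·(1−ν²)/E_s · I_f.
S_e = 179 × 2.4 × (1 − 0.34²) / 8110 × 1.08
    = 179 × 2.4 × 0.8844 / 8110 × 1.08
    = 0.0506 m

S_e ≈ 0.0506 m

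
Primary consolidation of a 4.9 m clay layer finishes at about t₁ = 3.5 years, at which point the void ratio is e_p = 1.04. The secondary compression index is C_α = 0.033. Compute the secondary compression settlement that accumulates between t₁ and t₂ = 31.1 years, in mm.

S_s ≈ 75.2 mm

Secondary compression: S_s = C_α·H/(1+e_p)·log₁₀(t₂/t₁)
S_s = 0.033×4.9/(1+1.04)×log₁₀(31.1/3.5)
    = 0.07926 × 0.9487 = 0.0752 m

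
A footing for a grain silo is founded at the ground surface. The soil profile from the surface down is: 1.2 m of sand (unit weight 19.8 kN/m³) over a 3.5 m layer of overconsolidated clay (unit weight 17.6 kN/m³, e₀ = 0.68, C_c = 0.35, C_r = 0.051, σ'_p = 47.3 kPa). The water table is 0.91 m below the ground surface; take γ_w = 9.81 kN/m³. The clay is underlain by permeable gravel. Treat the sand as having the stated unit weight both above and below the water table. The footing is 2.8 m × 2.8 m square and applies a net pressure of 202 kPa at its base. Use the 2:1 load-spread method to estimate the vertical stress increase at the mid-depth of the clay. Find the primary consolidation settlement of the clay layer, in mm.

S_c ≈ 190 mm

Mid-depth of clay below the ground surface: z = 1.2 + 3.5/2 = 2.95 m.
Total vertical stress at mid-clay: σ_v = 19.8×1.2 + 17.6×1.75 = 54.56 kPa.
Pore pressure: u = 9.81×(2.95 − 0.91) = 20.012 kPa.
Initial effective stress: σ'_0 = σ_v − u = 54.56 − 20.012 = 34.548 kPa.
Stress increase at mid-clay by the 2:1 spreading method:
Δσ = qBL/((B+z)(L+z)) = 202×2.8×2.8/((2.8+2.95)(2.8+2.95)) = 47.9 kPa
Final effective stress: σ'_f = 34.548 + 47.9 = 82.448 kPa.
σ'_f = 82.448 > σ'_p = 47.3 kPa, so the stress path crosses the preconsolidation pressure — recompression up to σ'_p, then virgin compression beyond:
S_c = H/(1+e₀)·[C_r·log₁₀(σ'_p/σ'_0) + C_c·log₁₀(σ'_f/σ'_p)]
    = 3.5/1.68 × [0.051×log₁₀(47.3/34.548) + 0.35×log₁₀(82.448/47.3)]
    = 2.0833 × [0.0069583 + 0.084462] = 0.1905 m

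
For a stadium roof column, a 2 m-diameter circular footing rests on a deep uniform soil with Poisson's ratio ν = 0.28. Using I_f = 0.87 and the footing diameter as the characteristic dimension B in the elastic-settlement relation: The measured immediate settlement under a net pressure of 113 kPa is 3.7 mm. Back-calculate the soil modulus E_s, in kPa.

E_s ≈ 49000 kPa

S_e = q·B·(1−ν²)/E_s · I_f  ⇒  E_s = q·B·(1−ν²)·I_f / S_e.
E_s = 113 × 2 × 0.9216 × 0.87 / 0.0037 = 48970 kPa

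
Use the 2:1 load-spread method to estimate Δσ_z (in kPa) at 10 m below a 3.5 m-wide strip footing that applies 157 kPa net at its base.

By the 2:1 method the load spreads at 1 horizontal : 2 vertical, so at depth z the loaded area has grown by z in each plan dimension:
Δσ = qB/(B+z) = 157×3.5/(3.5+10) = 40.704 kPa

Δσ_z ≈ 40.7 kPa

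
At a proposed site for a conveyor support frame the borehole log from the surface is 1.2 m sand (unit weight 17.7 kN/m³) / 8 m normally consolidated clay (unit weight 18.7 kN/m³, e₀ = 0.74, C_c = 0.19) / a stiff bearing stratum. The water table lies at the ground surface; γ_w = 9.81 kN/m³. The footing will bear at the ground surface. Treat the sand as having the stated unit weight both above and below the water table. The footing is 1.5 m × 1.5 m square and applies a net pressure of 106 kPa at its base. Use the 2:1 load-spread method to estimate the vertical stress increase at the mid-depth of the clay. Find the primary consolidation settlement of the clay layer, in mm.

S_c ≈ 42.3 mm

Mid-depth of clay below the ground surface: z = 1.2 + 8/2 = 5.2 m.
Total vertical stress at mid-clay: σ_v = 17.7×1.2 + 18.7×4 = 96.04 kPa.
Pore pressure: u = 9.81×(5.2 − 0) = 51.012 kPa.
Initial effective stress: σ'_0 = σ_v − u = 96.04 − 51.012 = 45.028 kPa.
Stress increase at mid-clay by the 2:1 spreading method:
Δσ = qBL/((B+z)(L+z)) = 106×1.5×1.5/((1.5+5.2)(1.5+5.2)) = 5.313 kPa
Final effective stress: σ'_f = σ'_0 + Δσ = 45.028 + 5.313 = 50.341 kPa.
Normally consolidated clay, so the full stress increment lies on the virgin compression line:
S_c = C_c·H/(1+e₀)·log₁₀(σ'_f/σ'_0) = 0.19×8/(1+0.74)×log₁₀(50.341/45.028)
    = 0.87356 × 0.048439 = 0.04231 m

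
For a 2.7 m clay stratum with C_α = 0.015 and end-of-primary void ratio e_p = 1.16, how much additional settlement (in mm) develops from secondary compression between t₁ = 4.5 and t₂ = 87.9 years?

Secondary compression: S_s = C_α·H/(1+e_p)·log₁₀(t₂/t₁)
S_s = 0.015×2.7/(1+1.16)×log₁₀(87.9/4.5)
    = 0.01875 × 1.291 = 0.0242 m

S_s ≈ 24.2 mm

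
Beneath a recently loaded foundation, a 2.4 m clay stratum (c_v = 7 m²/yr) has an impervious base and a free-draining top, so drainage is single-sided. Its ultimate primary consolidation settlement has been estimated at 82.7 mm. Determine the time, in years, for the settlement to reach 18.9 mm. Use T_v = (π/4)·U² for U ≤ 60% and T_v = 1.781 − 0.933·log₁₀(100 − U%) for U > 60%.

Drainage path length: H_d = H = 2.4 m (single drainage).
U = S(t)/S_ult = 18.9/82.7 = 0.2285.
U ≤ 60%: T_v = (π/4)·U² = (π/4)×0.22854² = 0.041021.
t = T_v·H_d²/c_v = 0.041021×2.4²/7 = 0.03375 years.

t ≈ 0.0338 years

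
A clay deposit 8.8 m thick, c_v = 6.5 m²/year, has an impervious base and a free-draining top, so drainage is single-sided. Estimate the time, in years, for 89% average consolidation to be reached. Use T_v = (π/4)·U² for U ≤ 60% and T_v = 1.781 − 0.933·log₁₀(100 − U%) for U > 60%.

Drainage path length: H_d = H = 8.8 m (single drainage).
U > 60%: T_v = 1.781 − 0.933·log₁₀(100 − 89) = 0.80938.
t = T_v·H_d²/c_v = 0.80938×8.8²/6.5 = 9.643 years.

t ≈ 9.64 years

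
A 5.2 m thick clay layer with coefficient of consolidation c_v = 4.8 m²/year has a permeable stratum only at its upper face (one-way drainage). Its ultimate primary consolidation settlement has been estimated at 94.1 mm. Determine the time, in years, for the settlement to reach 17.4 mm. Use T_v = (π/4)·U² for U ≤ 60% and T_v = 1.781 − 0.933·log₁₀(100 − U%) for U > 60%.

Drainage path length: H_d = H = 5.2 m (single drainage).
U = S(t)/S_ult = 17.4/94.1 = 0.1849.
U ≤ 60%: T_v = (π/4)·U² = (π/4)×0.18491² = 0.026854.
t = T_v·H_d²/c_v = 0.026854×5.2²/4.8 = 0.1513 years.

t ≈ 0.151 years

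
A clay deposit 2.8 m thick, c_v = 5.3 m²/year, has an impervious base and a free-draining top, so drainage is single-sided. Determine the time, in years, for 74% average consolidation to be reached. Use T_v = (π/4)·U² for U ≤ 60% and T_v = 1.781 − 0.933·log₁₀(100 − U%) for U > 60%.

Drainage path length: H_d = H = 2.8 m (single drainage).
U > 60%: T_v = 1.781 − 0.933·log₁₀(100 − 74) = 0.46083.
t = T_v·H_d²/c_v = 0.46083×2.8²/5.3 = 0.6817 years.

t ≈ 0.682 years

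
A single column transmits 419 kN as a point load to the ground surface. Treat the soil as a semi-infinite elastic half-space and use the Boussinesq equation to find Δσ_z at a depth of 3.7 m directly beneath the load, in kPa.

Boussinesq vertical stress below a point load on an elastic half-space:
Δσ_z = 3P/(2πz²) · [1 + (r/z)²]^(−5/2)
r/z = 0/3.7 = 0; [1+(r/z)²]^(−5/2) = 1.
Δσ_z = 3×419/(2π×3.7²) × 1 = 14.613 × 1 = 14.61 kPa

Δσ_z ≈ 14.6 kPa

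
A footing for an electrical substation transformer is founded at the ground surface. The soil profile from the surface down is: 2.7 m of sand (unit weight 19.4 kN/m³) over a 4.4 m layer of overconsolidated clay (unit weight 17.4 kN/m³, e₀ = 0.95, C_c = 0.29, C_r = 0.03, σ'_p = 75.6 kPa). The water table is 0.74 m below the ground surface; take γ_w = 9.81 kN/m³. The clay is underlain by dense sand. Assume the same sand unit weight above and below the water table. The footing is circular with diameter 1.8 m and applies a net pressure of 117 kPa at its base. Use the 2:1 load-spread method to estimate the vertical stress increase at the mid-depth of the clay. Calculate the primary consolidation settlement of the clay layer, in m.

Mid-depth of clay below the ground surface: z = 2.7 + 4.4/2 = 4.9 m.
Total vertical stress at mid-clay: σ_v = 19.4×2.7 + 17.4×2.2 = 90.66 kPa.
Pore pressure: u = 9.81×(4.9 − 0.74) = 40.81 kPa.
Initial effective stress: σ'_0 = σ_v − u = 90.66 − 40.81 = 49.85 kPa.
Stress increase at mid-clay by the 2:1 spreading method:
Δσ ≈ qD²/(D+z)² = 117×1.8²/(1.8+4.9)² = 8.4446 kPa
Final effective stress: σ'_f = 49.85 + 8.4446 = 58.295 kPa.
σ'_f = 58.295 ≤ σ'_p = 75.6 kPa, so the clay remains overconsolidated and only the recompression index applies:
S_c = C_r·H/(1+e₀)·log₁₀(σ'_f/σ'_0) = 0.03×4.4/1.95×log₁₀(58.295/49.85)
    = 0.067692 × 0.067966 = 0.004601 m

S_c ≈ 0.0046 m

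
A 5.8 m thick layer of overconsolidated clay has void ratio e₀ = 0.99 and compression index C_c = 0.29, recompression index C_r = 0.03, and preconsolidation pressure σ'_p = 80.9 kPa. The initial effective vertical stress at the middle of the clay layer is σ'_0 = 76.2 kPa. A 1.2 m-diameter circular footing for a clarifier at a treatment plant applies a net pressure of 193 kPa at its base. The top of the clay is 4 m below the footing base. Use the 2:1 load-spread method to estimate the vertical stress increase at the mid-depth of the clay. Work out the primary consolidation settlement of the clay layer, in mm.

S_c ≈ 2.05 mm

Mid-depth of clay below the footing base: z = 4 + 5.8/2 = 6.9 m.
Stress increase at mid-clay by the 2:1 spreading method:
Δσ ≈ qD²/(D+z)² = 193×1.2²/(1.2+6.9)² = 4.2359 kPa
Final effective stress: σ'_f = 76.2 + 4.2359 = 80.436 kPa.
σ'_f = 80.436 ≤ σ'_p = 80.9 kPa, so the clay remains overconsolidated and only the recompression index applies:
S_c = C_r·H/(1+e₀)·log₁₀(σ'_f/σ'_0) = 0.03×5.8/1.99×log₁₀(80.436/76.2)
    = 0.087438 × 0.023495 = 0.002054 m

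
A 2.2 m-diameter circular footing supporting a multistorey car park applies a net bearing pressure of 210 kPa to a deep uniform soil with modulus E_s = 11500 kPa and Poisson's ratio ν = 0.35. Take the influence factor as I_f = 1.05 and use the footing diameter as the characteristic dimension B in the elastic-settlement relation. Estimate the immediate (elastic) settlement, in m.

S_e ≈ 0.037 m

Immediate (elastic) settlement: S_e = q·B·(1−ν²)/E_s · I_f.
S_e = 210 × 2.2 × (1 − 0.35²) / 11500 × 1.05
    = 210 × 2.2 × 0.8775 / 11500 × 1.05
    = 0.03702 m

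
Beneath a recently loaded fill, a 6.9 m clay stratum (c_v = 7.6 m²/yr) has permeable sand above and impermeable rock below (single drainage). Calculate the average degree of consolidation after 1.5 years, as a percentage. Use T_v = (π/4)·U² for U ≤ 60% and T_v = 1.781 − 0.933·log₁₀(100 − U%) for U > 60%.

Drainage path length: H_d = H = 6.9 m (single drainage).
T_v = c_v·t/H_d² = 7.6×1.5/6.9² = 0.23945.
T_v = 0.23945 corresponds to the U ≤ 60% branch:
U = √(4T_v/π) = 0.5522

U ≈ 55.2 %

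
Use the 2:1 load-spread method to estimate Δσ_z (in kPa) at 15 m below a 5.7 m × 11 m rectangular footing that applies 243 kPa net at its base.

By the 2:1 method the load spreads at 1 horizontal : 2 vertical, so at depth z the loaded area has grown by z in each plan dimension:
Δσ = qBL/((B+z)(L+z)) = 243×5.7×11/((5.7+15)(11+15)) = 28.309 kPa

Δσ_z ≈ 28.3 kPa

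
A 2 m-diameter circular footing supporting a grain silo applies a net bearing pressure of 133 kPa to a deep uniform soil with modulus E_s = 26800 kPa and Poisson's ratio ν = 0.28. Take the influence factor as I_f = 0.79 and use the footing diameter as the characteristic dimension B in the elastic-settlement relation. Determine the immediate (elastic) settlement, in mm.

Immediate (elastic) settlement: S_e = q·B·(1−ν²)/E_s · I_f.
S_e = 133 × 2 × (1 − 0.28²) / 26800 × 0.79
    = 133 × 2 × 0.9216 / 26800 × 0.79
    = 0.007226 m = 7.226 mm

S_e ≈ 7.23 mm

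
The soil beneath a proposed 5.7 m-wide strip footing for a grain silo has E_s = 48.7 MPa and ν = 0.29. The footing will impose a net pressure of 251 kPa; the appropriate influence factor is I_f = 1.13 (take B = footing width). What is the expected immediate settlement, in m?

S_e ≈ 0.0304 m

Immediate (elastic) settlement: S_e = q·B·(1−ν²)/E_s · I_f.
E_s = 48.7 MPa = 48700 kPa.
S_e = 251 × 5.7 × (1 − 0.29²) / 48700 × 1.13
    = 251 × 5.7 × 0.9159 / 48700 × 1.13
    = 0.03041 m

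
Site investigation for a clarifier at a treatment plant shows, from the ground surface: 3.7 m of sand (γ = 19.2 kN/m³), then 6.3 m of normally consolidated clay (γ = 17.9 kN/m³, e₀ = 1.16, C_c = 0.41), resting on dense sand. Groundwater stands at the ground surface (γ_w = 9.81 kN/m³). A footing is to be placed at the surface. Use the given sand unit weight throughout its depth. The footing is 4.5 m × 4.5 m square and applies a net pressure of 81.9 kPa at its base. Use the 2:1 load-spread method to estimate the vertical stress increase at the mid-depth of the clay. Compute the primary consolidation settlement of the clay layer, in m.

S_c ≈ 0.101 m

Mid-depth of clay below the ground surface: z = 3.7 + 6.3/2 = 6.85 m.
Total vertical stress at mid-clay: σ_v = 19.2×3.7 + 17.9×3.15 = 127.42 kPa.
Pore pressure: u = 9.81×(6.85 − 0) = 67.198 kPa.
Initial effective stress: σ'_0 = σ_v − u = 127.42 − 67.198 = 60.222 kPa.
Stress increase at mid-clay by the 2:1 spreading method:
Δσ = qBL/((B+z)(L+z)) = 81.9×4.5×4.5/((4.5+6.85)(4.5+6.85)) = 12.874 kPa
Final effective stress: σ'_f = σ'_0 + Δσ = 60.222 + 12.874 = 73.096 kPa.
Normally consolidated clay, so the full stress increment lies on the virgin compression line:
S_c = C_c·H/(1+e₀)·log₁₀(σ'_f/σ'_0) = 0.41×6.3/(1+1.16)×log₁₀(73.096/60.222)
    = 1.1958 × 0.084138 = 0.1006 m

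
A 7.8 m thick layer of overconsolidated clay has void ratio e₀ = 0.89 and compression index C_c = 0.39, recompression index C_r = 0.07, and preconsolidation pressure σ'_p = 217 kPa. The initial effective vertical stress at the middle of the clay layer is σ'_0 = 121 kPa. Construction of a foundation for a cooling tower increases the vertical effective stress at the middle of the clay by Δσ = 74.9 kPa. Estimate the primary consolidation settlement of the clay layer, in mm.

S_c ≈ 60.5 mm

Final effective stress: σ'_f = 121 + 74.9 = 195.9 kPa.
σ'_f = 195.9 ≤ σ'_p = 217 kPa, so the clay remains overconsolidated and only the recompression index applies:
S_c = C_r·H/(1+e₀)·log₁₀(σ'_f/σ'_0) = 0.07×7.8/1.89×log₁₀(195.9/121)
    = 0.28889 × 0.20925 = 0.06045 m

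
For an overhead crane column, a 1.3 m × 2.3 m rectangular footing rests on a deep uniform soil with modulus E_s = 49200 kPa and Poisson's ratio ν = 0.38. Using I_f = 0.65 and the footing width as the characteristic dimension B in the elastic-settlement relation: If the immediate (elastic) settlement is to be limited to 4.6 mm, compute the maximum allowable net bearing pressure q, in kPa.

q ≈ 313 kPa

S_e = q·B·(1−ν²)/E_s · I_f  ⇒  q = S_e·E_s / (B·(1−ν²)·I_f).
q = 0.0046 × 49200 / (1.3 × 0.8556 × 0.65) = 313 kPa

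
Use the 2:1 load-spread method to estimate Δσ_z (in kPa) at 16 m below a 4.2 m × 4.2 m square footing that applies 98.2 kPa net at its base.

By the 2:1 method the load spreads at 1 horizontal : 2 vertical, so at depth z the loaded area has grown by z in each plan dimension:
Δσ = qBL/((B+z)(L+z)) = 98.2×4.2×4.2/((4.2+16)(4.2+16)) = 4.2453 kPa

Δσ_z ≈ 4.25 kPa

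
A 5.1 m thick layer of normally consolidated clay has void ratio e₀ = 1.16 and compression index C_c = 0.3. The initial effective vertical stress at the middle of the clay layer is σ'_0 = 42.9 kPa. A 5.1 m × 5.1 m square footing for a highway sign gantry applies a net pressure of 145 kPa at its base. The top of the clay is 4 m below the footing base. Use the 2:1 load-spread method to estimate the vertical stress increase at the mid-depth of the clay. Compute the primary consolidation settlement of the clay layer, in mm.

S_c ≈ 154 mm

Mid-depth of clay below the footing base: z = 4 + 5.1/2 = 6.55 m.
Stress increase at mid-clay by the 2:1 spreading method:
Δσ = qBL/((B+z)(L+z)) = 145×5.1×5.1/((5.1+6.55)(5.1+6.55)) = 27.788 kPa
Final effective stress: σ'_f = σ'_0 + Δσ = 42.9 + 27.788 = 70.688 kPa.
Normally consolidated clay, so the full stress increment lies on the virgin compression line:
S_c = C_c·H/(1+e₀)·log₁₀(σ'_f/σ'_0) = 0.3×5.1/(1+1.16)×log₁₀(70.688/42.9)
    = 0.70833 × 0.21689 = 0.1536 m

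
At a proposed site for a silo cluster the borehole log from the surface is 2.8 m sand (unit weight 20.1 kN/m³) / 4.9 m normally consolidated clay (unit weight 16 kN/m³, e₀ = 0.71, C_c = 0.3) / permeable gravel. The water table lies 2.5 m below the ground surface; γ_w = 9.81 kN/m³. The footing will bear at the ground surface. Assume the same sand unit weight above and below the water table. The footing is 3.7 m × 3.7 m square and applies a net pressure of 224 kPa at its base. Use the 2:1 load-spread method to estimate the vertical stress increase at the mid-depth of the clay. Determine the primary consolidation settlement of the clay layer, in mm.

S_c ≈ 166 mm

Mid-depth of clay below the ground surface: z = 2.8 + 4.9/2 = 5.25 m.
Total vertical stress at mid-clay: σ_v = 20.1×2.8 + 16×2.45 = 95.48 kPa.
Pore pressure: u = 9.81×(5.25 − 2.5) = 26.978 kPa.
Initial effective stress: σ'_0 = σ_v − u = 95.48 − 26.978 = 68.502 kPa.
Stress increase at mid-clay by the 2:1 spreading method:
Δσ = qBL/((B+z)(L+z)) = 224×3.7×3.7/((3.7+5.25)(3.7+5.25)) = 38.283 kPa
Final effective stress: σ'_f = σ'_0 + Δσ = 68.502 + 38.283 = 106.78 kPa.
Normally consolidated clay, so the full stress increment lies on the virgin compression line:
S_c = C_c·H/(1+e₀)·log₁₀(σ'_f/σ'_0) = 0.3×4.9/(1+0.71)×log₁₀(106.78/68.502)
    = 0.85965 × 0.19279 = 0.1657 m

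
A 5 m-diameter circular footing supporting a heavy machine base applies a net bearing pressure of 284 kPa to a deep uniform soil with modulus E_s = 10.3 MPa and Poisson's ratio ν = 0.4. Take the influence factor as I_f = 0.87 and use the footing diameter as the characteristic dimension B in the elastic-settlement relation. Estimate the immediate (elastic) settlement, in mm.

S_e ≈ 101 mm

Immediate (elastic) settlement: S_e = q·B·(1−ν²)/E_s · I_f.
E_s = 10.3 MPa = 10300 kPa.
S_e = 284 × 5 × (1 − 0.4²) / 10300 × 0.87
    = 284 × 5 × 0.84 / 10300 × 0.87
    = 0.1008 m = 100.8 mm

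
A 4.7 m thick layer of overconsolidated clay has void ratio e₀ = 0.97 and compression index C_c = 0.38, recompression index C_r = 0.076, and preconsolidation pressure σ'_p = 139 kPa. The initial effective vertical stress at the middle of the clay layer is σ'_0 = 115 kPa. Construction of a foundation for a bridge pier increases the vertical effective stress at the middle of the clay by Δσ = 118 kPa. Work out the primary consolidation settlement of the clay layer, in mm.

S_c ≈ 218 mm

Final effective stress: σ'_f = 115 + 118 = 233 kPa.
σ'_f = 233 > σ'_p = 139 kPa, so the stress path crosses the preconsolidation pressure — recompression up to σ'_p, then virgin compression beyond:
S_c = H/(1+e₀)·[C_r·log₁₀(σ'_p/σ'_0) + C_c·log₁₀(σ'_f/σ'_p)]
    = 4.7/1.97 × [0.076×log₁₀(139/115) + 0.38×log₁₀(233/139)]
    = 2.3858 × [0.0062561 + 0.08525] = 0.2183 m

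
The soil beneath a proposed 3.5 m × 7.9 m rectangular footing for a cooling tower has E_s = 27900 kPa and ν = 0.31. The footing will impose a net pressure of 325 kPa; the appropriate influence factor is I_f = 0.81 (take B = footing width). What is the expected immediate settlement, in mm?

S_e ≈ 29.9 mm

Immediate (elastic) settlement: S_e = q·B·(1−ν²)/E_s · I_f.
S_e = 325 × 3.5 × (1 − 0.31²) / 27900 × 0.81
    = 325 × 3.5 × 0.9039 / 27900 × 0.81
    = 0.02985 m = 29.85 mm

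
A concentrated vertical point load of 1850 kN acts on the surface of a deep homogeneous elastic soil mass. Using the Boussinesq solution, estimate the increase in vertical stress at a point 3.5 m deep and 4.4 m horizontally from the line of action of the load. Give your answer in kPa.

Boussinesq vertical stress below a point load on an elastic half-space:
Δσ_z = 3P/(2πz²) · [1 + (r/z)²]^(−5/2)
r/z = 4.4/3.5 = 1.2571; [1+(r/z)²]^(−5/2) = 0.093493.
Δσ_z = 3×1850/(2π×3.5²) × 0.093493 = 72.107 × 0.093493 = 6.741 kPa

Δσ_z ≈ 6.74 kPa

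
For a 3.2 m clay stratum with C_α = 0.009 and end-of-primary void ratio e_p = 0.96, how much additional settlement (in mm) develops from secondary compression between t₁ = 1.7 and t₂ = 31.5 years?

S_s ≈ 18.6 mm

Secondary compression: S_s = C_α·H/(1+e_p)·log₁₀(t₂/t₁)
S_s = 0.009×3.2/(1+0.96)×log₁₀(31.5/1.7)
    = 0.01469 × 1.268 = 0.01863 m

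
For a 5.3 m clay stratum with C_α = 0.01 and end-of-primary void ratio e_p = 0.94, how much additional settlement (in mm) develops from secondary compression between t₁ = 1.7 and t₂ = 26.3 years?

Secondary compression: S_s = C_α·H/(1+e_p)·log₁₀(t₂/t₁)
S_s = 0.01×5.3/(1+0.94)×log₁₀(26.3/1.7)
    = 0.02732 × 1.19 = 0.0325 m

S_s ≈ 32.5 mm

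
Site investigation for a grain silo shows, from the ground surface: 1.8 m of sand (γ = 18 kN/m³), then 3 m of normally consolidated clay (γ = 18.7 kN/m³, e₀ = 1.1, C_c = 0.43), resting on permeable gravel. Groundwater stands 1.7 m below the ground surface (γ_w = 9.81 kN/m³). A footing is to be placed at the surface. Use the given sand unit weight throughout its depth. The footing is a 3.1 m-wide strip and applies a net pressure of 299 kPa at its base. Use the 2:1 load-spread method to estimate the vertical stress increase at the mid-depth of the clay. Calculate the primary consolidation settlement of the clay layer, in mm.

Mid-depth of clay below the ground surface: z = 1.8 + 3/2 = 3.3 m.
Total vertical stress at mid-clay: σ_v = 18×1.8 + 18.7×1.5 = 60.45 kPa.
Pore pressure: u = 9.81×(3.3 − 1.7) = 15.696 kPa.
Initial effective stress: σ'_0 = σ_v − u = 60.45 − 15.696 = 44.754 kPa.
Stress increase at mid-clay by the 2:1 spreading method:
Δσ = qB/(B+z) = 299×3.1/(3.1+3.3) = 144.83 kPa
Final effective stress: σ'_f = σ'_0 + Δσ = 44.754 + 144.83 = 189.58 kPa.
Normally consolidated clay, so the full stress increment lies on the virgin compression line:
S_c = C_c·H/(1+e₀)·log₁₀(σ'_f/σ'_0) = 0.43×3/(1+1.1)×log₁₀(189.58/44.754)
    = 0.61429 × 0.62696 = 0.3851 m

S_c ≈ 385 mm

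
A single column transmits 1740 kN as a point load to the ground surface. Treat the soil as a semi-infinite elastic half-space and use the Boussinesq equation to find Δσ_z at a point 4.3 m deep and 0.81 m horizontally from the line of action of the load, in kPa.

Boussinesq vertical stress below a point load on an elastic half-space:
Δσ_z = 3P/(2πz²) · [1 + (r/z)²]^(−5/2)
r/z = 0.81/4.3 = 0.18837; [1+(r/z)²]^(−5/2) = 0.91652.
Δσ_z = 3×1740/(2π×4.3²) × 0.91652 = 44.932 × 0.91652 = 41.18 kPa

Δσ_z ≈ 41.2 kPa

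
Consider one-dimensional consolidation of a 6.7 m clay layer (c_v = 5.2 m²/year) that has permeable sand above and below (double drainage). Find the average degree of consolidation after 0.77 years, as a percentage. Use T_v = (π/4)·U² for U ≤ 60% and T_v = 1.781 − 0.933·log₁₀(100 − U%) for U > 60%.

U ≈ 66.4 %

Drainage path length: H_d = H/2 = 3.35 m (double drainage).
T_v = c_v·t/H_d² = 5.2×0.77/3.35² = 0.35678.
T_v = 0.35678 corresponds to the U > 60% branch:
U = 1 − 10^((1.781 − T_v)/0.933)/100 = 0.6639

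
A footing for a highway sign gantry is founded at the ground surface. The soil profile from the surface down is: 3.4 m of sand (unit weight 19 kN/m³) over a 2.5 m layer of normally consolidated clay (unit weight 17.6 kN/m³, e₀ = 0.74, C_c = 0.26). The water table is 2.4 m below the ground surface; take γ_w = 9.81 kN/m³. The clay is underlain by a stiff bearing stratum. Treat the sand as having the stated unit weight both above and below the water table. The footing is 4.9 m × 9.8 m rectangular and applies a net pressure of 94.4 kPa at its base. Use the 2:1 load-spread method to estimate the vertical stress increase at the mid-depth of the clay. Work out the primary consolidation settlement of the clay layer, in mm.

S_c ≈ 66.8 mm

Mid-depth of clay below the ground surface: z = 3.4 + 2.5/2 = 4.65 m.
Total vertical stress at mid-clay: σ_v = 19×3.4 + 17.6×1.25 = 86.6 kPa.
Pore pressure: u = 9.81×(4.65 − 2.4) = 22.073 kPa.
Initial effective stress: σ'_0 = σ_v − u = 86.6 − 22.073 = 64.527 kPa.
Stress increase at mid-clay by the 2:1 spreading method:
Δσ = qBL/((B+z)(L+z)) = 94.4×4.9×9.8/((4.9+4.65)(9.8+4.65)) = 32.849 kPa
Final effective stress: σ'_f = σ'_0 + Δσ = 64.527 + 32.849 = 97.376 kPa.
Normally consolidated clay, so the full stress increment lies on the virgin compression line:
S_c = C_c·H/(1+e₀)·log₁₀(σ'_f/σ'_0) = 0.26×2.5/(1+0.74)×log₁₀(97.376/64.527)
    = 0.37356 × 0.17871 = 0.06676 m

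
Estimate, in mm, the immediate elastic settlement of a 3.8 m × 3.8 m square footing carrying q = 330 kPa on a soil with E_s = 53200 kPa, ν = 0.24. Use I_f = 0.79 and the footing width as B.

S_e ≈ 17.5 mm

Immediate (elastic) settlement: S_e = q·B·(1−ν²)/E_s · I_f.
S_e = 330 × 3.8 × (1 − 0.24²) / 53200 × 0.79
    = 330 × 3.8 × 0.9424 / 53200 × 0.79
    = 0.01755 m = 17.55 mm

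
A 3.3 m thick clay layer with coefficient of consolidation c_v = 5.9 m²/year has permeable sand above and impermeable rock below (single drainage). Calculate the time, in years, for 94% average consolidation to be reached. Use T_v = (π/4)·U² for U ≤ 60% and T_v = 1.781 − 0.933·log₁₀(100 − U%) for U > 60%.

t ≈ 1.95 years

Drainage path length: H_d = H = 3.3 m (single drainage).
U > 60%: T_v = 1.781 − 0.933·log₁₀(100 − 94) = 1.055.
t = T_v·H_d²/c_v = 1.055×3.3²/5.9 = 1.947 years.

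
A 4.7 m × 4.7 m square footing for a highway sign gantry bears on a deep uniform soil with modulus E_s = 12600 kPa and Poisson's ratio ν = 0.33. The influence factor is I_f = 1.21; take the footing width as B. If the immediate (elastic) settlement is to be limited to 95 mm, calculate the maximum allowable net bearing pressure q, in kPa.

S_e = q·B·(1−ν²)/E_s · I_f  ⇒  q = S_e·E_s / (B·(1−ν²)·I_f).
q = 0.095 × 12600 / (4.7 × 0.8911 × 1.21) = 236.2 kPa

q ≈ 236 kPa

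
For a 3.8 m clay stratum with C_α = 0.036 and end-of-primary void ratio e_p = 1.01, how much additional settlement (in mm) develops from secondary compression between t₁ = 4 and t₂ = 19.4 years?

Secondary compression: S_s = C_α·H/(1+e_p)·log₁₀(t₂/t₁)
S_s = 0.036×3.8/(1+1.01)×log₁₀(19.4/4)
    = 0.06806 × 0.6857 = 0.04667 m

S_s ≈ 46.7 mm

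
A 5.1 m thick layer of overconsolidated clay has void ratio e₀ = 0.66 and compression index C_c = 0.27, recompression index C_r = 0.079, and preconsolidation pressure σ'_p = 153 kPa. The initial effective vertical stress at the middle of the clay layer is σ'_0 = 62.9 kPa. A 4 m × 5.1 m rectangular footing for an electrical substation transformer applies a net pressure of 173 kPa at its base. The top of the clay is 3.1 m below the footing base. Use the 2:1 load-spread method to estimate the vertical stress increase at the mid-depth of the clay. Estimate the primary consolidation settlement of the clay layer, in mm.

S_c ≈ 45.6 mm

Mid-depth of clay below the footing base: z = 3.1 + 5.1/2 = 5.65 m.
Stress increase at mid-clay by the 2:1 spreading method:
Δσ = qBL/((B+z)(L+z)) = 173×4×5.1/((4+5.65)(5.1+5.65)) = 34.02 kPa
Final effective stress: σ'_f = 62.9 + 34.02 = 96.92 kPa.
σ'_f = 96.92 ≤ σ'_p = 153 kPa, so the clay remains overconsolidated and only the recompression index applies:
S_c = C_r·H/(1+e₀)·log₁₀(σ'_f/σ'_0) = 0.079×5.1/1.66×log₁₀(96.92/62.9)
    = 0.24271 × 0.18776 = 0.04557 m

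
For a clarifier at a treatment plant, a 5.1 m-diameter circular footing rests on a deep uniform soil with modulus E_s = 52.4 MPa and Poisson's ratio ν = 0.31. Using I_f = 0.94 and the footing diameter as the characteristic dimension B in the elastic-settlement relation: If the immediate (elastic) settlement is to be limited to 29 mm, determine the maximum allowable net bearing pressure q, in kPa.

q ≈ 351 kPa

E_s = 52.4 MPa = 52400 kPa.
S_e = q·B·(1−ν²)/E_s · I_f  ⇒  q = S_e·E_s / (B·(1−ν²)·I_f).
q = 0.029 × 52400 / (5.1 × 0.9039 × 0.94) = 350.7 kPa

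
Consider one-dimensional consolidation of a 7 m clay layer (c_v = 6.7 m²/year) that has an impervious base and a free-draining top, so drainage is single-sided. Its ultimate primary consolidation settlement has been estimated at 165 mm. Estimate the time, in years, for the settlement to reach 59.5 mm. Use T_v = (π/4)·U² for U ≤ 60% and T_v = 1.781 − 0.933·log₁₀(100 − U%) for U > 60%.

Drainage path length: H_d = H = 7 m (single drainage).
U = S(t)/S_ult = 59.5/165 = 0.3606.
U ≤ 60%: T_v = (π/4)·U² = (π/4)×0.36061² = 0.10213.
t = T_v·H_d²/c_v = 0.10213×7²/6.7 = 0.7469 years.

t ≈ 0.747 years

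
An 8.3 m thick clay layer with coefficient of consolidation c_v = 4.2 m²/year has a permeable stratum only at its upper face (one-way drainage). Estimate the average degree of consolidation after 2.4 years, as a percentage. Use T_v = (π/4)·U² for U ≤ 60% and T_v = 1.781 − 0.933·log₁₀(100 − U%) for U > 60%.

Drainage path length: H_d = H = 8.3 m (single drainage).
T_v = c_v·t/H_d² = 4.2×2.4/8.3² = 0.14632.
T_v = 0.14632 corresponds to the U ≤ 60% branch:
U = √(4T_v/π) = 0.4316

U ≈ 43.2 %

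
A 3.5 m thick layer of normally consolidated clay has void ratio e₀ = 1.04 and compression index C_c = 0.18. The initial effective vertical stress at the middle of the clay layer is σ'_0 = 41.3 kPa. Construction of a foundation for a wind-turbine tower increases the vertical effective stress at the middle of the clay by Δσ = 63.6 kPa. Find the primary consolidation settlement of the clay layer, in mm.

S_c ≈ 125 mm

Final effective stress: σ'_f = σ'_0 + Δσ = 41.3 + 63.6 = 104.9 kPa.
Normally consolidated clay, so the full stress increment lies on the virgin compression line:
S_c = C_c·H/(1+e₀)·log₁₀(σ'_f/σ'_0) = 0.18×3.5/(1+1.04)×log₁₀(104.9/41.3)
    = 0.30882 × 0.40483 = 0.125 m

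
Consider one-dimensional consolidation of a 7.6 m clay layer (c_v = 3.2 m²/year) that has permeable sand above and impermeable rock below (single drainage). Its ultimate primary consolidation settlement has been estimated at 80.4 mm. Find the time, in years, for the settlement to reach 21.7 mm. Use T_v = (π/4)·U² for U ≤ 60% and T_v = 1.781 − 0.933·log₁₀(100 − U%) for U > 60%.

t ≈ 1.03 years

Drainage path length: H_d = H = 7.6 m (single drainage).
U = S(t)/S_ult = 21.7/80.4 = 0.2699.
U ≤ 60%: T_v = (π/4)·U² = (π/4)×0.2699² = 0.057213.
t = T_v·H_d²/c_v = 0.057213×7.6²/3.2 = 1.033 years.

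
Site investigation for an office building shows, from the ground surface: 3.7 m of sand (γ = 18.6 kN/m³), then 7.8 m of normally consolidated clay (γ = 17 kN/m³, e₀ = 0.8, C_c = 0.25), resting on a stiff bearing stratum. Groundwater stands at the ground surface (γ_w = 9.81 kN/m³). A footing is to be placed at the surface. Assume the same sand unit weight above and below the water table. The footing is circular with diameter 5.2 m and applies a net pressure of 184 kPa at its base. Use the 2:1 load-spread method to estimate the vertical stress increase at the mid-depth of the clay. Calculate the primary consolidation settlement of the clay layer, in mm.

S_c ≈ 191 mm

Mid-depth of clay below the ground surface: z = 3.7 + 7.8/2 = 7.6 m.
Total vertical stress at mid-clay: σ_v = 18.6×3.7 + 17×3.9 = 135.12 kPa.
Pore pressure: u = 9.81×(7.6 − 0) = 74.556 kPa.
Initial effective stress: σ'_0 = σ_v − u = 135.12 − 74.556 = 60.564 kPa.
Stress increase at mid-clay by the 2:1 spreading method:
Δσ ≈ qD²/(D+z)² = 184×5.2²/(5.2+7.6)² = 30.367 kPa
Final effective stress: σ'_f = σ'_0 + Δσ = 60.564 + 30.367 = 90.931 kPa.
Normally consolidated clay, so the full stress increment lies on the virgin compression line:
S_c = C_c·H/(1+e₀)·log₁₀(σ'_f/σ'_0) = 0.25×7.8/(1+0.8)×log₁₀(90.931/60.564)
    = 1.0833 × 0.1765 = 0.1912 m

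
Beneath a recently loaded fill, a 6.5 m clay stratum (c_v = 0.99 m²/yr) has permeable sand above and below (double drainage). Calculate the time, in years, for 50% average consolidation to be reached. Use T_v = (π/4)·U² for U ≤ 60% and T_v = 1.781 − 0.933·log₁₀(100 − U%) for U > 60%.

Drainage path length: H_d = H/2 = 3.25 m (double drainage).
U ≤ 60%: T_v = (π/4)·U² = (π/4)×0.5² = 0.19635.
t = T_v·H_d²/c_v = 0.19635×3.25²/0.99 = 2.095 years.

t ≈ 2.09 years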